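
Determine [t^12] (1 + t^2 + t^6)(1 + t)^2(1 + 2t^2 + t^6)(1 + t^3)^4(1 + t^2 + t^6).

(1 + t^2 + t^6) has coefficients 1,0,1,0,0,0,1 for degrees 0…6.
(1 + t)^2 has coefficients 1,2,1,0,0,0,0,0,0,0,0,0,0 for degrees 0…12.
Multiplying by (1 + 2t^2 + t^6) gives running coefficients 1,2,3,4,2,0,1,2,1,0,0,0,0 for degrees 0…12.
Multiplying by (1 + t^3)^4 gives running coefficients 1,2,3,8,10,12,23,22,19,32,28,16,23 for degrees 0…12.
Finally multiplying by (1 + t^2 + t^6), the product of all factors after the first has coefficients 1,2,4,10,13,20,34,36,45,62,57,60,74 for degrees 0…12.
[t^12] = 1·74 + 1·57 + 1·34 = 165.

165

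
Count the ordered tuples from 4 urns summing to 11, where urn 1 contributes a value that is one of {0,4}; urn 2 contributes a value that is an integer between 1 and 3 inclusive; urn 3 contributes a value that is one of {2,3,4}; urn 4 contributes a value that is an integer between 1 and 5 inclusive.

The generating function for the choices is (1 + x⁴)·(x + x² + x³)·(x² + x³ + x⁴)·(x + x² + x³ + x⁴ + x⁵); the count is [x¹¹].
(1 + x⁴) has coefficients 1,0,0,0,1 for degrees 0…4.
(x + x² + x³) has coefficients 0,1,1,1,0,0,0,0,0,0,0,0 for degrees 0…11.
Multiplying by (x² + x³ + x⁴) gives running coefficients 0,0,0,1,2,3,2,1,0,0,0,0 for degrees 0…11.
Finally multiplying by (x + x² + x³ + x⁴ + x⁵), the product of all factors after the first has coefficients 0,0,0,0,1,3,6,8,9,8,6,3 for degrees 0…11.
[x¹¹] = 1·3 + 1·8 = 11.

11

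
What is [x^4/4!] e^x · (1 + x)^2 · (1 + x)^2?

The EGF product rule gives c_4 = Σ_{k_1+k_2+k_3=4} C(4; k_1,k_2,k_3) · ∏ g_i(k_i), where e^x gives (1)^k; (1+x)^2 gives the falling factorial (2)_k; (1+x)^2 gives the falling factorial (2)_k.
g_1(k) for k = 0…4: 1, 1, 1, 1, 1.
g_2(k) for k = 0…4: 1, 2, 2, 0, 0.
g_3(k) for k = 0…4: 1, 2, 2, 0, 0.
First combine the last two factors: h(k) = Σ_j C(k,j)·g_2(j)·g_3(k−j) for k = 0…4: 1, 4, 12, 24, 24.
c_4 = Σ_k C(4,k)·g_1(k)·h(4−k) = 1·1·24 + 4·1·24 + 6·1·12 + 4·1·4 + 1·1·1 = 24 + 96 + 72 + 16 + 1 = 209.

209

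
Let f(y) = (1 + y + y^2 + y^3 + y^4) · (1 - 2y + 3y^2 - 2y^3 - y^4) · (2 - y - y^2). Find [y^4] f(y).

-4

(1 + y + y^2 + y^3 + y^4) has coefficients 1,1,1,1,1 for degrees 0…4.
(1 - 2y + 3y^2 - 2y^3 - y^4) has coefficients 1,-2,3,-2,-1 for degrees 0…4.
Finally multiplying by (2 - y - y^2), the product of all factors after the first has coefficients 2,-5,7,-5,-3 for degrees 0…4.
[y^4] = 1·(-3) + 1·(-5) + 1·7 + 1·(-5) + 1·2 = -4.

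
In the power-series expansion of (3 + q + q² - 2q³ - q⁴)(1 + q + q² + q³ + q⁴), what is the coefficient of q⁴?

2

(3 + q + q² - 2q³ - q⁴) has coefficients 3,1,1,-2,-1 for degrees 0…4.
(1 + q + q² + q³ + q⁴) has coefficients 1,1,1,1,1 for degrees 0…4.
[q⁴] = 3·1 + 1·1 + 1·1 − 2·1 − 1·1 = 2.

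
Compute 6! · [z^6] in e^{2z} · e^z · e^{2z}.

The EGF product rule gives c_6 = Σ_{k_1+k_2+k_3=6} C(6; k_1,k_2,k_3) · ∏ g_i(k_i), where e^{2z} gives (2)^k; e^z gives (1)^k; e^{2z} gives (2)^k.
g_1(k) for k = 0…6: 1, 2, 4, 8, 16, 32, 64.
g_2(k) for k = 0…6: 1, 1, 1, 1, 1, 1, 1.
g_3(k) for k = 0…6: 1, 2, 4, 8, 16, 32, 64.
First combine the last two factors: h(k) = Σ_j C(k,j)·g_2(j)·g_3(k−j) for k = 0…6: 1, 3, 9, 27, 81, 243, 729.
c_6 = Σ_k C(6,k)·g_1(k)·h(6−k) = 1·1·729 + 6·2·243 + 15·4·81 + 20·8·27 + 15·16·9 + 6·32·3 + 1·64·1 = 729 + 2916 + 4860 + 4320 + 2160 + 576 + 64 = 15625.

15625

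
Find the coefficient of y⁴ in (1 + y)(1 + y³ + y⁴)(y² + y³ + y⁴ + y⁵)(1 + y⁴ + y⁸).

(1 + y) has coefficients 1,1 for degrees 0…1.
(1 + y³ + y⁴) has coefficients 1,0,0,1,1 for degrees 0…4.
Multiplying by (y² + y³ + y⁴ + y⁵) gives running coefficients 0,0,1,1,1 for degrees 0…4.
Finally multiplying by (1 + y⁴ + y⁸), the product of all factors after the first has coefficients 0,0,1,1,1 for degrees 0…4.
[y⁴] = 1·1 + 1·1 = 2.

2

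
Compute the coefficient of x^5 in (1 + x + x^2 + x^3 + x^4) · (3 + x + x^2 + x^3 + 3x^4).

6

(1 + x + x^2 + x^3 + x^4) has coefficients 1,1,1,1,1 for degrees 0…4.
(3 + x + x^2 + x^3 + 3x^4) has coefficients 3,1,1,1,3,0 for degrees 0…5.
[x^5] = 1·0 + 1·3 + 1·1 + 1·1 + 1·1 = 6.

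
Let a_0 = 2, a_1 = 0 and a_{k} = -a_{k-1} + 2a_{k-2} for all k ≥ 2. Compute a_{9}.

The ordinary generating function has denominator 1 + q - 2q^2.
Iterating the recurrence: a_0,…,a_{9} = 2, 0, 4, -4, 12, -20, 44, -84, 172, -340.

-340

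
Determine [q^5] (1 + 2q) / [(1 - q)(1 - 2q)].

Partial fractions give a closed form: a_n = (-3)·1^n + (4)·2^n.
At n = 5: a_5 = 125.

125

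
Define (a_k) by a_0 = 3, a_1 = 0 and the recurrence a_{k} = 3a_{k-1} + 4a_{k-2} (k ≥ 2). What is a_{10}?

629148

The ordinary generating function has denominator 1 - 3q - 4q^2.
Iterating the recurrence: a_0,…,a_{10} = 3, 0, 12, 36, 156, 612, 2460, 9828, 39324, 157284, 629148.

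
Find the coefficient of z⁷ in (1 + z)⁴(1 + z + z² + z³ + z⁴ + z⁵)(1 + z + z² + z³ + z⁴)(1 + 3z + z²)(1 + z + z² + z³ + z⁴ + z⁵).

1190

(1 + z)⁴ has coefficients 1,4,6,4,1 for degrees 0…4.
(1 + z + z² + z³ + z⁴ + z⁵) has coefficients 1,1,1,1,1,1,0,0 for degrees 0…7.
Multiplying by (1 + z + z² + z³ + z⁴) gives running coefficients 1,2,3,4,5,5,4,3 for degrees 0…7.
Multiplying by (1 + 3z + z²) gives running coefficients 1,5,10,15,20,24,24,20 for degrees 0…7.
Finally multiplying by (1 + z + z² + z³ + z⁴ + z⁵), the product of all factors after the first has coefficients 1,6,16,31,51,75,98,113 for degrees 0…7.
[z⁷] = 1·113 + 4·98 + 6·75 + 4·51 + 1·31 = 1190.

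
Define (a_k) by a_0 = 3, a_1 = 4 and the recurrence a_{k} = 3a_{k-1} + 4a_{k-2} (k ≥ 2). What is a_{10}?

The ordinary generating function has denominator 1 - 3y - 4y^2.
Iterating the recurrence: a_0,…,a_{10} = 3, 4, 24, 88, 360, 1432, 5736, 22936, 91752, 367000, 1468008.

1468008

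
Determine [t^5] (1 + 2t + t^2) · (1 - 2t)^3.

-8

(1 + 2t + t^2) has coefficients 1,2,1 for degrees 0…2.
(1 - 2t)^3 has coefficients 1,-6,12,-8,0,0 for degrees 0…5.
[t^5] = 1·0 + 2·0 + 1·(-8) = -8.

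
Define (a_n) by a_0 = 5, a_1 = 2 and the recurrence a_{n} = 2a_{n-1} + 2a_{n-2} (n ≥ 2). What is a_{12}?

282560

The ordinary generating function has denominator 1 - 2q - 2q^2.
Iterating the recurrence: a_0,…,a_{12} = 5, 2, 14, 32, 92, 248, 680, 1856, 5072, 13856, 37856, 103424, 282560.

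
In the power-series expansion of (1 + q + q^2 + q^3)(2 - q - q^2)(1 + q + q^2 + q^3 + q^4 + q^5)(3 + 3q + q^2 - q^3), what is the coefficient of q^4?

12

(1 + q + q^2 + q^3) has coefficients 1,1,1,1 for degrees 0…3.
(2 - q - q^2) has coefficients 2,-1,-1,0,0 for degrees 0…4.
Multiplying by (1 + q + q^2 + q^3 + q^4 + q^5) gives running coefficients 2,1,0,0,0 for degrees 0…4.
Finally multiplying by (3 + 3q + q^2 - q^3), the product of all factors after the first has coefficients 6,9,5,-1,-1 for degrees 0…4.
[q^4] = 1·(-1) + 1·(-1) + 1·5 + 1·9 = 12.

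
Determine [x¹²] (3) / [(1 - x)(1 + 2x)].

8193

Partial fractions give a closed form: a_n = (1)·1^n + (2)·(-2)^n.
At n = 12: a_12 = 8193.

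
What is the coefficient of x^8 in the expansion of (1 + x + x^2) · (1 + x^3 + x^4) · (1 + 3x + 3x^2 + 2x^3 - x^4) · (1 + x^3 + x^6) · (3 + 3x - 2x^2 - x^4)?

(1 + x + x^2) has coefficients 1,1,1 for degrees 0…2.
(1 + x^3 + x^4) has coefficients 1,0,0,1,1,0,0,0,0 for degrees 0…8.
Multiplying by (1 + 3x + 3x^2 + 2x^3 - x^4) gives running coefficients 1,3,3,3,3,6,5,1,-1 for degrees 0…8.
Multiplying by (1 + x^3 + x^6) gives running coefficients 1,3,3,4,6,9,9,7,8 for degrees 0…8.
Finally multiplying by (3 + 3x - 2x^2 - x^4), the product of all factors after the first has coefficients 3,12,16,15,23,34,39,26,21 for degrees 0…8.
[x^8] = 1·21 + 1·26 + 1·39 = 86.

86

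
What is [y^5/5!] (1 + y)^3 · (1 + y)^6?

15120

The EGF product rule gives c_5 = Σ_{k_1+k_2=5} C(5; k_1,k_2) · ∏ g_i(k_i), where (1+y)^3 gives the falling factorial (3)_k; (1+y)^6 gives the falling factorial (6)_k.
g_1(k) for k = 0…5: 1, 3, 6, 6, 0, 0.
g_2(k) for k = 0…5: 1, 6, 30, 120, 360, 720.
c_5 = Σ_k C(5,k)·g_1(k)·g_2(5−k) = 1·1·720 + 5·3·360 + 10·6·120 + 10·6·30 = 720 + 5400 + 7200 + 1800 = 15120.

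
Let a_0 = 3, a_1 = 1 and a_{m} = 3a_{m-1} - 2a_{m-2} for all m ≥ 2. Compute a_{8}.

-507

The ordinary generating function has denominator 1 - 3x + 2x^2.
Iterating the recurrence: a_0,…,a_{8} = 3, 1, -3, -11, -27, -59, -123, -251, -507.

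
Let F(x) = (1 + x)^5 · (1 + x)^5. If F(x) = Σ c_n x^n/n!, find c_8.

1814400

The EGF product rule gives c_8 = Σ_{k_1+k_2=8} C(8; k_1,k_2) · ∏ g_i(k_i), where (1+x)^5 gives the falling factorial (5)_k; (1+x)^5 gives the falling factorial (5)_k.
g_1(k) for k = 0…8: 1, 5, 20, 60, 120, 120, 0, 0, 0.
g_2(k) for k = 0…8: 1, 5, 20, 60, 120, 120, 0, 0, 0.
c_8 = Σ_k C(8,k)·g_1(k)·g_2(8−k) = 56·60·120 + 70·120·120 + 56·120·60 = 403200 + 1008000 + 403200 = 1814400.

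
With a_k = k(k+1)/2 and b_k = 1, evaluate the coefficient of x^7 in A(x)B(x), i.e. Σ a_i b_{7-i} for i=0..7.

84

Write out a_i and b_{7-i} for i = 0,…,7 and sum the products.
Σ = 0·1 + 1·1 + 3·1 + 6·1 + 10·1 + 15·1 + 21·1 + 28·1 = 84.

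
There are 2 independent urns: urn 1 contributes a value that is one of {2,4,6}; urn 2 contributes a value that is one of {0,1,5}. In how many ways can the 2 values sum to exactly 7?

2

The generating function for the choices is (t² + t⁴ + t⁶)·(1 + t + t⁵); the count is [t⁷].
(t² + t⁴ + t⁶) has coefficients 0,0,1,0,1,0,1 for degrees 0…6.
(1 + t + t⁵) has coefficients 1,1,0,0,0,1,0,0 for degrees 0…7.
[t⁷] = 1·1 + 1·0 + 1·1 = 2.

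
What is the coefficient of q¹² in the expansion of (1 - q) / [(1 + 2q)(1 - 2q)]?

Partial fractions give a closed form: a_n = (3/4)·(-2)^n + (1/4)·2^n.
At n = 12: a_12 = 4096.

4096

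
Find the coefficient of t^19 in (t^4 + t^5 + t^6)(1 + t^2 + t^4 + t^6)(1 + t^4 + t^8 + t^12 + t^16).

(t^4 + t^5 + t^6) has coefficients 0,0,0,0,1,1,1 for degrees 0…6.
(1 + t^2 + t^4 + t^6) has coefficients 1,0,1,0,1,0,1,0,0,0,0,0,0,0,0,0,0,0,0,0 for degrees 0…19.
Finally multiplying by (1 + t^4 + t^8 + t^12 + t^16), the product of all factors after the first has coefficients 1,0,1,0,2,0,2,0,2,0,2,0,2,0,2,0,2,0,2,0 for degrees 0…19.
[t^19] = 1·0 + 1·2 + 1·0 = 2.

2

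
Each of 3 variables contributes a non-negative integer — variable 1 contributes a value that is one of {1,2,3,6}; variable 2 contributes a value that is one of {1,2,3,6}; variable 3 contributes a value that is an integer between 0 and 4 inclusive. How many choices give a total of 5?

The generating function for the choices is (x + x² + x³ + x⁶)·(x + x² + x³ + x⁶)·(1 + x + x² + x³ + x⁴); the count is [x⁵].
(x + x² + x³ + x⁶) has coefficients 0,1,1,1,0,0 for degrees 0…5.
(x + x² + x³ + x⁶) has coefficients 0,1,1,1,0,0 for degrees 0…5.
Finally multiplying by (1 + x + x² + x³ + x⁴), the product of all factors after the first has coefficients 0,1,2,3,3,3 for degrees 0…5.
[x⁵] = 1·3 + 1·3 + 1·2 = 8.

8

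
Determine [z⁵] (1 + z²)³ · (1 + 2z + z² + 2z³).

12

(1 + z²)³ has coefficients 1,0,3,0,3,0 for degrees 0…5.
(1 + 2z + z² + 2z³) has coefficients 1,2,1,2,0,0 for degrees 0…5.
[z⁵] = 1·0 + 3·2 + 3·2 = 12.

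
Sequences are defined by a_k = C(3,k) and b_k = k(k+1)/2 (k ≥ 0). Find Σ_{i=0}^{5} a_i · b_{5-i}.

The convolution is the x^5 coefficient of A(x)B(x).
Σ = 1·15 + 3·10 + 3·6 + 1·3 + 0·1 + 0·0 = 66.

66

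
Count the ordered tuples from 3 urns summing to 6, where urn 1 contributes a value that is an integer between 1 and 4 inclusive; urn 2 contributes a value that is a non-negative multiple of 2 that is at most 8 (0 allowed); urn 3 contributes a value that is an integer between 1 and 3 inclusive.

The generating function for the choices is (z + z² + z³ + z⁴)·(1 + z² + z⁴ + z⁶ + z⁸)·(z + z² + z³); the count is [z⁶].
(z + z² + z³ + z⁴) has coefficients 0,1,1,1,1 for degrees 0…4.
(1 + z² + z⁴ + z⁶ + z⁸) has coefficients 1,0,1,0,1,0,1 for degrees 0…6.
Finally multiplying by (z + z² + z³), the product of all factors after the first has coefficients 0,1,1,2,1,2,1 for degrees 0…6.
[z⁶] = 1·2 + 1·1 + 1·2 + 1·1 = 6.

6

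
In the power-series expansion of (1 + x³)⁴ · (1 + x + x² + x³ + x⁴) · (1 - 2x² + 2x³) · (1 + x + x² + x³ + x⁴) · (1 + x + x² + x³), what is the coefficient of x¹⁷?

(1 + x³)⁴ has coefficients 1,0,0,4,0,0,6,0,0,4,0,0,1 for degrees 0…12.
(1 + x + x² + x³ + x⁴) has coefficients 1,1,1,1,1,0,0,0,0,0,0,0,0,0,0,0,0,0 for degrees 0…17.
Multiplying by (1 - 2x² + 2x³) gives running coefficients 1,1,-1,1,1,0,0,2,0,0,0,0,0,0,0,0,0,0 for degrees 0…17.
Multiplying by (1 + x + x² + x³ + x⁴) gives running coefficients 1,2,1,2,3,2,1,4,3,2,2,2,0,0,0,0,0,0 for degrees 0…17.
Finally multiplying by (1 + x + x² + x³), the product of all factors after the first has coefficients 1,3,4,6,8,8,8,10,10,10,11,9,6,4,2,0,0,0 for degrees 0…17.
[x¹⁷] = 1·0 + 4·2 + 6·9 + 4·10 + 1·8 = 110.

110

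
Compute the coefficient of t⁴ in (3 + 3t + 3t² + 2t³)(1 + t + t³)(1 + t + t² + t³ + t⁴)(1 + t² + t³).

52

(3 + 3t + 3t² + 2t³) has coefficients 3,3,3,2 for degrees 0…3.
(1 + t + t³) has coefficients 1,1,0,1,0 for degrees 0…4.
Multiplying by (1 + t + t² + t³ + t⁴) gives running coefficients 1,2,2,3,3 for degrees 0…4.
Finally multiplying by (1 + t² + t³), the product of all factors after the first has coefficients 1,2,3,6,7 for degrees 0…4.
[t⁴] = 3·7 + 3·6 + 3·3 + 2·2 = 52.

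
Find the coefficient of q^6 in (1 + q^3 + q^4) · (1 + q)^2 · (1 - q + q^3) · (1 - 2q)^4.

(1 + q^3 + q^4) has coefficients 1,0,0,1,1 for degrees 0…4.
(1 + q)^2 has coefficients 1,2,1,0,0,0,0 for degrees 0…6.
Multiplying by (1 - q + q^3) gives running coefficients 1,1,-1,0,2,1,0 for degrees 0…6.
Finally multiplying by (1 - 2q)^4, the product of all factors after the first has coefficients 1,-7,15,0,-38,33,24 for degrees 0…6.
[q^6] = 1·24 + 1·0 + 1·15 = 39.

39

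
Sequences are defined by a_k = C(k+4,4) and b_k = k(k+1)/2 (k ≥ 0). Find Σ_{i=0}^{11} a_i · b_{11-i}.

This is [x^11] in the product of the two ordinary generating functions.
Σ = 1·66 + 5·55 + 15·45 + 35·36 + 70·28 + 126·21 + 210·15 + 330·10 + 495·6 + 715·3 + 1001·1 + 1365·0 = 19448.

19448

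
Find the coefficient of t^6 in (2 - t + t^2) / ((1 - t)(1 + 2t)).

The denominator gives the recurrence a_n = −a_(n−1) + 2a_(n−2) for n ≥ 3; the numerator fixes a_0 = 2, a_1 = -3, a_2 = 8.
Iterating: 2, -3, 8, -14, 30, -58, 118, so a_6 = 118.

118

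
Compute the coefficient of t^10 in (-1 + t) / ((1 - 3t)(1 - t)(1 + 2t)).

Partial fractions give a closed form: a_n = (-3/5)·3^n + (-2/5)·(-2)^n.
At n = 10: a_10 = -35839.

-35839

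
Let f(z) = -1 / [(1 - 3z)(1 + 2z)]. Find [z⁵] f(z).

Partial fractions give a closed form: a_n = (-3/5)·3^n + (-2/5)·(-2)^n.
At n = 5: a_5 = -133.

-133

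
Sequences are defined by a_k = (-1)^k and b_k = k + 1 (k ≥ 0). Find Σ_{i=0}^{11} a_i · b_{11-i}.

The convolution is the x^11 coefficient of A(x)B(x).
Σ = 1·12 − 1·11 + 1·10 − 1·9 + 1·8 − 1·7 + 1·6 − 1·5 + 1·4 − 1·3 + 1·2 − 1·1 = 6.

6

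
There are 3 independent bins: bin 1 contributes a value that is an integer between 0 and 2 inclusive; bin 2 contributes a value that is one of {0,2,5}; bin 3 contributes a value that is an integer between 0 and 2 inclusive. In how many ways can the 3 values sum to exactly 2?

The generating function for the choices is (1 + y + y²)·(1 + y² + y⁵)·(1 + y + y²); the count is [y²].
(1 + y + y²) has coefficients 1,1,1 for degrees 0…2.
(1 + y² + y⁵) has coefficients 1,0,1 for degrees 0…2.
Finally multiplying by (1 + y + y²), the product of all factors after the first has coefficients 1,1,2 for degrees 0…2.
[y²] = 1·2 + 1·1 + 1·1 = 4.

4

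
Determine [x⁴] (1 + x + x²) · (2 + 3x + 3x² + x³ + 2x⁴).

(1 + x + x²) has coefficients 1,1,1 for degrees 0…2.
(2 + 3x + 3x² + x³ + 2x⁴) has coefficients 2,3,3,1,2 for degrees 0…4.
[x⁴] = 1·2 + 1·1 + 1·3 = 6.

6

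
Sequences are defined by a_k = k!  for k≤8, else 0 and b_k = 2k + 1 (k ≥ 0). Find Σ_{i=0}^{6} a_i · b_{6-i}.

The convolution is the t^6 coefficient of A(t)B(t).
Σ = 1·13 + 1·11 + 2·9 + 6·7 + 24·5 + 120·3 + 720·1 = 1284.

1284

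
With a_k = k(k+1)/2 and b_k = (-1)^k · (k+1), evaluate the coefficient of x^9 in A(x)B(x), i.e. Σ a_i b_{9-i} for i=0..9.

Write out a_i and b_{9-i} for i = 0,…,9 and sum the products.
Σ = 0·(-10) + 1·9 + 3·(-8) + 6·7 + 10·(-6) + 15·5 + 21·(-4) + 28·3 + 36·(-2) + 45·1 = 15.

15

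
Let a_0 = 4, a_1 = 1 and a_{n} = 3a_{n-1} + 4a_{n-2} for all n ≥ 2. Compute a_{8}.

65539

The ordinary generating function has denominator 1 - 3q - 4q^2.
Iterating the recurrence: a_0,…,a_{8} = 4, 1, 19, 61, 259, 1021, 4099, 16381, 65539.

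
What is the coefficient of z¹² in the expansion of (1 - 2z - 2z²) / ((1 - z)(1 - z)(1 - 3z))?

The denominator gives the recurrence a_n = 5a_(n−1) − 7a_(n−2) + 3a_(n−3) for n ≥ 3; the numerator fixes a_0 = 1, a_1 = 3, a_2 = 6.
Iterating: 1, 3, 6, 12, 27, 69, 192, 558, 1653, 4935, 14778, 44304, 132879, so a_12 = 132879.

132879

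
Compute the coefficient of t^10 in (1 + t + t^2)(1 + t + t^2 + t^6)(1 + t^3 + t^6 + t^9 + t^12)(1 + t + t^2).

(1 + t + t^2) has coefficients 1,1,1 for degrees 0…2.
(1 + t + t^2 + t^6) has coefficients 1,1,1,0,0,0,1,0,0,0,0 for degrees 0…10.
Multiplying by (1 + t^3 + t^6 + t^9 + t^12) gives running coefficients 1,1,1,1,1,1,2,1,1,2,1 for degrees 0…10.
Finally multiplying by (1 + t + t^2), the product of all factors after the first has coefficients 1,2,3,3,3,3,4,4,4,4,4 for degrees 0…10.
[t^10] = 1·4 + 1·4 + 1·4 = 12.

12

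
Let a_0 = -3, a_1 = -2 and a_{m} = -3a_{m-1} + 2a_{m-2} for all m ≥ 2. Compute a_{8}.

1980

The ordinary generating function has denominator 1 + 3y - 2y^2.
Iterating the recurrence: a_0,…,a_{8} = -3, -2, 0, -4, 12, -44, 156, -556, 1980.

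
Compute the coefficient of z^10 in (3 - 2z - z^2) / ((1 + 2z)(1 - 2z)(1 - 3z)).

Partial fractions give a closed form: a_n = (3/4)·(-2)^n + (-7/4)·2^n + (4)·3^n.
At n = 10: a_10 = 235172.

235172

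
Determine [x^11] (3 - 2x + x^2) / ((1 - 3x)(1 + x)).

324768

The denominator gives the recurrence a_n = 2a_(n−1) + 3a_(n−2) for n ≥ 3; the numerator fixes a_0 = 3, a_1 = 4, a_2 = 18.
Iterating: 3, 4, 18, 48, 150, 444, 1338, 4008, 12030, 36084, 108258, 324768, so a_11 = 324768.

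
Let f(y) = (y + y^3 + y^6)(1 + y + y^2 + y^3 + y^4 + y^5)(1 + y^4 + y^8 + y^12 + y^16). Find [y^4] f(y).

2

(y + y^3 + y^6) has coefficients 0,1,0,1,0 for degrees 0…4.
(1 + y + y^2 + y^3 + y^4 + y^5) has coefficients 1,1,1,1,1 for degrees 0…4.
Finally multiplying by (1 + y^4 + y^8 + y^12 + y^16), the product of all factors after the first has coefficients 1,1,1,1,2 for degrees 0…4.
[y^4] = 1·1 + 1·1 = 2.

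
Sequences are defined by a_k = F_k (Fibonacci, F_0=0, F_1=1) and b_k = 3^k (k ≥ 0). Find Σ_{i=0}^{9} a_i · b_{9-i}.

This is [x^9] in the product of the two ordinary generating functions.
Σ = 0·19683 + 1·6561 + 1·2187 + 2·729 + 3·243 + 5·81 + 8·27 + 13·9 + 21·3 + 34·1 = 11770.

11770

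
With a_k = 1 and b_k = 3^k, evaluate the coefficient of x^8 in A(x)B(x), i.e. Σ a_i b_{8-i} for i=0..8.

9841

The convolution is the t^8 coefficient of A(t)B(t).
Σ = 1·6561 + 1·2187 + 1·729 + 1·243 + 1·81 + 1·27 + 1·9 + 1·3 + 1·1 = 9841.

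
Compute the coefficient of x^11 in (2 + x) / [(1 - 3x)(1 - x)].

620013

Partial fractions give a closed form: a_n = (7/2)·3^n + (-3/2)·1^n.
At n = 11: a_11 = 620013.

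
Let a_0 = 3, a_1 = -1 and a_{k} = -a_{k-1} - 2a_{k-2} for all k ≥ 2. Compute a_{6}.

11

The ordinary generating function has denominator 1 + x + 2x^2.
Iterating the recurrence: a_0,…,a_{6} = 3, -1, -5, 7, 3, -17, 11.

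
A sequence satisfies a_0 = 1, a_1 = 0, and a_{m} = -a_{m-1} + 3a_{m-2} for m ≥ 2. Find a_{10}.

The ordinary generating function has denominator 1 + z - 3z^2.
Iterating the recurrence: a_0,…,a_{10} = 1, 0, 3, -3, 12, -21, 57, -120, 291, -651, 1524.

1524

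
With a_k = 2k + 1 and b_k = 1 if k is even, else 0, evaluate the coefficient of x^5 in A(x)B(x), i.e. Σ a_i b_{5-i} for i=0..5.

The convolution is the t^5 coefficient of A(t)B(t).
Σ = 1·0 + 3·1 + 5·0 + 7·1 + 9·0 + 11·1 = 21.

21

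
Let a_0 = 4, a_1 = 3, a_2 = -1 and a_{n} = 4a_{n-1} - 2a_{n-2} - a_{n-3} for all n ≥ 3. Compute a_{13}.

-2883717

The ordinary generating function has denominator 1 - 4t + 2t^2 + t^3.
Iterating the recurrence: a_0,…,a_{13} = 4, 3, -1, -14, -57, -199, -668, -2217, -7333, -24230, -80037, -264355, -873116, -2883717.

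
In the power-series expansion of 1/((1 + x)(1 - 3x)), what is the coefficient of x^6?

547

Partial fractions give a closed form: a_n = (1/4)·(-1)^n + (3/4)·3^n.
At n = 6: a_6 = 547.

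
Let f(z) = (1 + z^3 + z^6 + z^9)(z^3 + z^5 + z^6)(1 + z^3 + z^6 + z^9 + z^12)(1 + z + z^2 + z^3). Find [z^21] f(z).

(1 + z^3 + z^6 + z^9) has coefficients 1,0,0,1,0,0,1,0,0,1 for degrees 0…9.
(z^3 + z^5 + z^6) has coefficients 0,0,0,1,0,1,1,0,0,0,0,0,0,0,0,0,0,0,0,0,0,0 for degrees 0…21.
Multiplying by (1 + z^3 + z^6 + z^9 + z^12) gives running coefficients 0,0,0,1,0,1,2,0,1,2,0,1,2,0,1,2,0,1,1,0,0,0 for degrees 0…21.
Finally multiplying by (1 + z + z^2 + z^3), the product of all factors after the first has coefficients 0,0,0,1,1,2,4,3,4,5,3,4,5,3,4,5,3,4,4,2,2,1 for degrees 0…21.
[z^21] = 1·1 + 1·4 + 1·5 + 1·5 = 15.

15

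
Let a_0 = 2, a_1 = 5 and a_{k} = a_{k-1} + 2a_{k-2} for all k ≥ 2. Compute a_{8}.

The ordinary generating function has denominator 1 - y - 2y^2.
Iterating the recurrence: a_0,…,a_{8} = 2, 5, 9, 19, 37, 75, 149, 299, 597.

597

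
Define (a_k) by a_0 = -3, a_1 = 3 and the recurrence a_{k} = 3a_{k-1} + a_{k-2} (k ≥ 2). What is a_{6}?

The ordinary generating function has denominator 1 - 3x - x^2.
Iterating the recurrence: a_0,…,a_{6} = -3, 3, 6, 21, 69, 228, 753.

753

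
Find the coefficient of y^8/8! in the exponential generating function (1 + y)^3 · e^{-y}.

-191

The EGF product rule gives c_8 = Σ_{k_1+k_2=8} C(8; k_1,k_2) · ∏ g_i(k_i), where (1+y)^3 gives the falling factorial (3)_k; e^{-y} gives (-1)^k.
g_1(k) for k = 0…8: 1, 3, 6, 6, 0, 0, 0, 0, 0.
g_2(k) for k = 0…8: 1, -1, 1, -1, 1, -1, 1, -1, 1.
c_8 = Σ_k C(8,k)·g_1(k)·g_2(8−k) = 1·1·1 + 8·3·(-1) + 28·6·1 + 56·6·(-1) = 1 − 24 + 168 − 336 = -191.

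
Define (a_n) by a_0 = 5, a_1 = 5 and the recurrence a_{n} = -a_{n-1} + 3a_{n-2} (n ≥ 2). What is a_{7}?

-115

The ordinary generating function has denominator 1 + z - 3z^2.
Iterating the recurrence: a_0,…,a_{7} = 5, 5, 10, 5, 25, -10, 85, -115.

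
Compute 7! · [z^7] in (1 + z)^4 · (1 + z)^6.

The EGF product rule gives c_7 = Σ_{k_1+k_2=7} C(7; k_1,k_2) · ∏ g_i(k_i), where (1+z)^4 gives the falling factorial (4)_k; (1+z)^6 gives the falling factorial (6)_k.
g_1(k) for k = 0…7: 1, 4, 12, 24, 24, 0, 0, 0.
g_2(k) for k = 0…7: 1, 6, 30, 120, 360, 720, 720, 0.
c_7 = Σ_k C(7,k)·g_1(k)·g_2(7−k) = 7·4·720 + 21·12·720 + 35·24·360 + 35·24·120 = 20160 + 181440 + 302400 + 100800 = 604800.

604800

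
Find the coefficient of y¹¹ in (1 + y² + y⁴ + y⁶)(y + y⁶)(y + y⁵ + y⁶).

(1 + y² + y⁴ + y⁶) has coefficients 1,0,1,0,1,0,1 for degrees 0…6.
(y + y⁶) has coefficients 0,1,0,0,0,0,1,0,0,0,0,0 for degrees 0…11.
Finally multiplying by (y + y⁵ + y⁶), the product of all factors after the first has coefficients 0,0,1,0,0,0,1,2,0,0,0,1 for degrees 0…11.
[y¹¹] = 1·1 + 1·0 + 1·2 + 1·0 = 3.

3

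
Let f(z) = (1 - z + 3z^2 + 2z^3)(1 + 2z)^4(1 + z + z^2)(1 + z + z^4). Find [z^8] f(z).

(1 - z + 3z^2 + 2z^3) has coefficients 1,-1,3,2 for degrees 0…3.
(1 + 2z)^4 has coefficients 1,8,24,32,16,0,0,0,0 for degrees 0…8.
Multiplying by (1 + z + z^2) gives running coefficients 1,9,33,64,72,48,16,0,0 for degrees 0…8.
Finally multiplying by (1 + z + z^4), the product of all factors after the first has coefficients 1,10,42,97,137,129,97,80,72 for degrees 0…8.
[z^8] = 1·72 − 1·80 + 3·97 + 2·129 = 541.

541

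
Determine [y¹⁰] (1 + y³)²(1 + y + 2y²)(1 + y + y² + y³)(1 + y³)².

26

(1 + y³)² has coefficients 1,0,0,2,0,0,1 for degrees 0…6.
(1 + y + 2y²) has coefficients 1,1,2,0,0,0,0,0,0,0,0 for degrees 0…10.
Multiplying by (1 + y + y² + y³) gives running coefficients 1,2,4,4,3,2,0,0,0,0,0 for degrees 0…10.
Finally multiplying by (1 + y³)², the product of all factors after the first has coefficients 1,2,4,6,7,10,9,8,8,4,3 for degrees 0…10.
[y¹⁰] = 1·3 + 2·8 + 1·7 = 26.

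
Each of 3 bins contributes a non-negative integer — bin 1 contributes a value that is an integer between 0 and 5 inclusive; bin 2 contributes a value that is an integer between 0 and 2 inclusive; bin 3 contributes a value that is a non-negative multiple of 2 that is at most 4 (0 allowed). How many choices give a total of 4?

The generating function for the choices is (1 + x + x² + x³ + x⁴ + x⁵)·(1 + x + x²)·(1 + x² + x⁴); the count is [x⁴].
(1 + x + x² + x³ + x⁴ + x⁵) has coefficients 1,1,1,1,1 for degrees 0…4.
(1 + x + x²) has coefficients 1,1,1,0,0 for degrees 0…4.
Finally multiplying by (1 + x² + x⁴), the product of all factors after the first has coefficients 1,1,2,1,2 for degrees 0…4.
[x⁴] = 1·2 + 1·1 + 1·2 + 1·1 + 1·1 = 7.

7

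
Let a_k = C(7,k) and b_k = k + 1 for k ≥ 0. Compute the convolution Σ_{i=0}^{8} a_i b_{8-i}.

Write out a_i and b_{8-i} for i = 0,…,8 and sum the products.
Σ = 1·9 + 7·8 + 21·7 + 35·6 + 35·5 + 21·4 + 7·3 + 1·2 + 0·1 = 704.

704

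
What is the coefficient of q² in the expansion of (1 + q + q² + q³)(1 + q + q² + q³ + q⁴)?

3

(1 + q + q² + q³) has coefficients 1,1,1 for degrees 0…2.
(1 + q + q² + q³ + q⁴) has coefficients 1,1,1 for degrees 0…2.
[q²] = 1·1 + 1·1 + 1·1 = 3.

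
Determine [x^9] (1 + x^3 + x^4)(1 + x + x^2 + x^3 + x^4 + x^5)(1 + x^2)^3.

18

(1 + x^3 + x^4) has coefficients 1,0,0,1,1 for degrees 0…4.
(1 + x + x^2 + x^3 + x^4 + x^5) has coefficients 1,1,1,1,1,1,0,0,0,0 for degrees 0…9.
Finally multiplying by (1 + x^2)^3, the product of all factors after the first has coefficients 1,1,4,4,7,7,7,7,4,4 for degrees 0…9.
[x^9] = 1·4 + 1·7 + 1·7 = 18.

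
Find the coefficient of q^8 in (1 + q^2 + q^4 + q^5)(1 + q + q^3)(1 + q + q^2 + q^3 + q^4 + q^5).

(1 + q^2 + q^4 + q^5) has coefficients 1,0,1,0,1,1 for degrees 0…5.
(1 + q + q^3) has coefficients 1,1,0,1,0,0,0,0,0 for degrees 0…8.
Finally multiplying by (1 + q + q^2 + q^3 + q^4 + q^5), the product of all factors after the first has coefficients 1,2,2,3,3,3,2,1,1 for degrees 0…8.
[q^8] = 1·1 + 1·2 + 1·3 + 1·3 = 9.

9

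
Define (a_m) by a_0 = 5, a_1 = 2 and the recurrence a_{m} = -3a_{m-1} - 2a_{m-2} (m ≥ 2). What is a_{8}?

-1780

The ordinary generating function has denominator 1 + 3q + 2q^2.
Iterating the recurrence: a_0,…,a_{8} = 5, 2, -16, 44, -100, 212, -436, 884, -1780.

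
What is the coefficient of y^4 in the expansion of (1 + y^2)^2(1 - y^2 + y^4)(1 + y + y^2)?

1

(1 + y^2)^2 has coefficients 1,0,2,0,1 for degrees 0…4.
(1 - y^2 + y^4) has coefficients 1,0,-1,0,1 for degrees 0…4.
Finally multiplying by (1 + y + y^2), the product of all factors after the first has coefficients 1,1,0,-1,0 for degrees 0…4.
[y^4] = 1·0 + 2·0 + 1·1 = 1.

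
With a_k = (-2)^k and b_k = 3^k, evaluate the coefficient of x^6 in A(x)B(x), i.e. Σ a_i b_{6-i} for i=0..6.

Write out a_i and b_{6-i} for i = 0,…,6 and sum the products.
Σ = 1·729 − 2·243 + 4·81 − 8·27 + 16·9 − 32·3 + 64·1 = 463.

463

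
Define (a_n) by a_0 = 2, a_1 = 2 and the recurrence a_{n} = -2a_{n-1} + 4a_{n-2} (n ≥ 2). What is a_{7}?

The ordinary generating function has denominator 1 + 2x - 4x^2.
Iterating the recurrence: a_0,…,a_{7} = 2, 2, 4, 0, 16, -32, 128, -384.

-384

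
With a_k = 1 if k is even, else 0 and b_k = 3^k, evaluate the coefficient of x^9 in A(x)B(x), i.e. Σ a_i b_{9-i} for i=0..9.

22143

Write out a_i and b_{9-i} for i = 0,…,9 and sum the products.
Σ = 1·19683 + 0·6561 + 1·2187 + 0·729 + 1·243 + 0·81 + 1·27 + 0·9 + 1·3 + 0·1 = 22143.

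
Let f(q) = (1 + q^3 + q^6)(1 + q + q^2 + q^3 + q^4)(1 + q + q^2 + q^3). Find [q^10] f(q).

5

(1 + q^3 + q^6) has coefficients 1,0,0,1,0,0,1 for degrees 0…6.
(1 + q + q^2 + q^3 + q^4) has coefficients 1,1,1,1,1,0,0,0,0,0,0 for degrees 0…10.
Finally multiplying by (1 + q + q^2 + q^3), the product of all factors after the first has coefficients 1,2,3,4,4,3,2,1,0,0,0 for degrees 0…10.
[q^10] = 1·0 + 1·1 + 1·4 = 5.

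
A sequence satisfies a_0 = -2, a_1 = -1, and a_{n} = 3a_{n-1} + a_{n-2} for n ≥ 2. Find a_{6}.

The ordinary generating function has denominator 1 - 3x - x^2.
Iterating the recurrence: a_0,…,a_{6} = -2, -1, -5, -16, -53, -175, -578.

-578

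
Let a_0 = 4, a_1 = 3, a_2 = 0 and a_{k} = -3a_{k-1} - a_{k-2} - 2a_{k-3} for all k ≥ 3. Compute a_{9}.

The ordinary generating function has denominator 1 + 3t + t^2 + 2t^3.
Iterating the recurrence: a_0,…,a_{9} = 4, 3, 0, -11, 27, -70, 205, -599, 1732, -5007.

-5007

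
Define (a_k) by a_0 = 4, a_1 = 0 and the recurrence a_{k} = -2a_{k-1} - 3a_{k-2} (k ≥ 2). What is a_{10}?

-876

The ordinary generating function has denominator 1 + 2q + 3q^2.
Iterating the recurrence: a_0,…,a_{10} = 4, 0, -12, 24, -12, -48, 132, -120, -156, 672, -876.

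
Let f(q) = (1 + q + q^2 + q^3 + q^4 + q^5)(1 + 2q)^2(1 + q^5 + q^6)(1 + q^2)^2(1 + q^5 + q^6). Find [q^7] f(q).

(1 + q + q^2 + q^3 + q^4 + q^5) has coefficients 1,1,1,1,1,1 for degrees 0…5.
(1 + 2q)^2 has coefficients 1,4,4,0,0,0,0,0 for degrees 0…7.
Multiplying by (1 + q^5 + q^6) gives running coefficients 1,4,4,0,0,1,5,8 for degrees 0…7.
Multiplying by (1 + q^2)^2 gives running coefficients 1,4,6,8,9,5,9,10 for degrees 0…7.
Finally multiplying by (1 + q^5 + q^6), the product of all factors after the first has coefficients 1,4,6,8,9,6,14,20 for degrees 0…7.
[q^7] = 1·20 + 1·14 + 1·6 + 1·9 + 1·8 + 1·6 = 63.

63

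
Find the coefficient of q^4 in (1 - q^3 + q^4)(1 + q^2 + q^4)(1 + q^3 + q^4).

3

(1 - q^3 + q^4) has coefficients 1,0,0,-1,1 for degrees 0…4.
(1 + q^2 + q^4) has coefficients 1,0,1,0,1 for degrees 0…4.
Finally multiplying by (1 + q^3 + q^4), the product of all factors after the first has coefficients 1,0,1,1,2 for degrees 0…4.
[q^4] = 1·2 − 1·0 + 1·1 = 3.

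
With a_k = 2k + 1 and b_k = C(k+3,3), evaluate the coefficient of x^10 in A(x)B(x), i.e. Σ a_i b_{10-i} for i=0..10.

5005

The convolution is the x^10 coefficient of A(x)B(x).
Σ = 1·286 + 3·220 + 5·165 + 7·120 + 9·84 + 11·56 + 13·35 + 15·20 + 17·10 + 19·4 + 21·1 = 5005.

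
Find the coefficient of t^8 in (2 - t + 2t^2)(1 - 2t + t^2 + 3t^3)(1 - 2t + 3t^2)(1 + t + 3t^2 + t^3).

(2 - t + 2t^2) has coefficients 2,-1,2 for degrees 0…2.
(1 - 2t + t^2 + 3t^3) has coefficients 1,-2,1,3,0,0,0,0,0 for degrees 0…8.
Multiplying by (1 - 2t + 3t^2) gives running coefficients 1,-4,8,-5,-3,9,0,0,0 for degrees 0…8.
Finally multiplying by (1 + t + 3t^2 + t^3), the product of all factors after the first has coefficients 1,-3,7,-8,12,-1,-5,24,9 for degrees 0…8.
[t^8] = 2·9 − 1·24 + 2·(-5) = -16.

-16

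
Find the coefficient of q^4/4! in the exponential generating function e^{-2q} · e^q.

The EGF product rule gives c_4 = Σ_{k_1+k_2=4} C(4; k_1,k_2) · ∏ g_i(k_i), where e^{-2q} gives (-2)^k; e^q gives (1)^k.
g_1(k) for k = 0…4: 1, -2, 4, -8, 16.
g_2(k) for k = 0…4: 1, 1, 1, 1, 1.
c_4 = Σ_k C(4,k)·g_1(k)·g_2(4−k) = 1·1·1 + 4·(-2)·1 + 6·4·1 + 4·(-8)·1 + 1·16·1 = 1 − 8 + 24 − 32 + 16 = 1.

1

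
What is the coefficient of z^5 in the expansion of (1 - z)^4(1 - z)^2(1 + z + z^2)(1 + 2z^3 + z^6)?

(1 - z)^4 has coefficients 1,-4,6,-4,1 for degrees 0…4.
(1 - z)^2 has coefficients 1,-2,1,0,0,0 for degrees 0…5.
Multiplying by (1 + z + z^2) gives running coefficients 1,-1,0,-1,1,0 for degrees 0…5.
Finally multiplying by (1 + 2z^3 + z^6), the product of all factors after the first has coefficients 1,-1,0,1,-1,0 for degrees 0…5.
[z^5] = 1·0 − 4·(-1) + 6·1 − 4·0 + 1·(-1) = 9.

9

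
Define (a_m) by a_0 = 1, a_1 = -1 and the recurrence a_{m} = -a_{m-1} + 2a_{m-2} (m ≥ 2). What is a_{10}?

The ordinary generating function has denominator 1 + t - 2t^2.
Iterating the recurrence: a_0,…,a_{10} = 1, -1, 3, -5, 11, -21, 43, -85, 171, -341, 683.

683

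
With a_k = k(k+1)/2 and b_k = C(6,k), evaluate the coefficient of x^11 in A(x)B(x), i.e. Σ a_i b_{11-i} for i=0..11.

2352

The convolution is the t^11 coefficient of A(t)B(t).
Σ = 0·0 + 1·0 + 3·0 + 6·0 + 10·0 + 15·1 + 21·6 + 28·15 + 36·20 + 45·15 + 55·6 + 66·1 = 2352.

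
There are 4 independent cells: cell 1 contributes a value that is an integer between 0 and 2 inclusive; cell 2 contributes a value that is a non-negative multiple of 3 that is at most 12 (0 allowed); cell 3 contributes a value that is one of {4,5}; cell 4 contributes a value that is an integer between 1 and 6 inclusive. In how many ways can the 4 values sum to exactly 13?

The generating function for the choices is (1 + y + y^2)·(1 + y^3 + y^6 + y^9 + y^12)·(y^4 + y^5)·(y + y^2 + y^3 + y^4 + y^5 + y^6); the count is [y^13].
(1 + y + y^2) has coefficients 1,1,1 for degrees 0…2.
(1 + y^3 + y^6 + y^9 + y^12) has coefficients 1,0,0,1,0,0,1,0,0,1,0,0,1,0 for degrees 0…13.
Multiplying by (y^4 + y^5) gives running coefficients 0,0,0,0,1,1,0,1,1,0,1,1,0,1 for degrees 0…13.
Finally multiplying by (y + y^2 + y^3 + y^4 + y^5 + y^6), the product of all factors after the first has coefficients 0,0,0,0,0,1,2,2,3,4,4,4,4,4 for degrees 0…13.
[y^13] = 1·4 + 1·4 + 1·4 = 12.

12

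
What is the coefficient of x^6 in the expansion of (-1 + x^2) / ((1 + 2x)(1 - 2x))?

The denominator gives the recurrence a_n = 4a_(n−2) for n ≥ 3; the numerator fixes a_0 = -1, a_1 = 0, a_2 = -3.
Iterating: -1, 0, -3, 0, -12, 0, -48, so a_6 = -48.

-48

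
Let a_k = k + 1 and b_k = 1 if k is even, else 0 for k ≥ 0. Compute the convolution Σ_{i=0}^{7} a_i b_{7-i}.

20

The convolution is the t^7 coefficient of A(t)B(t).
Σ = 1·0 + 2·1 + 3·0 + 4·1 + 5·0 + 6·1 + 7·0 + 8·1 = 20.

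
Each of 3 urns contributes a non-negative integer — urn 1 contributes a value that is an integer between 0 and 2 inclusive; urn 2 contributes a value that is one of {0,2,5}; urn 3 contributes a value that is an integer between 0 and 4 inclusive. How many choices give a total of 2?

The generating function for the choices is (1 + x + x^2)·(1 + x^2 + x^5)·(1 + x + x^2 + x^3 + x^4); the count is [x^2].
(1 + x + x^2) has coefficients 1,1,1 for degrees 0…2.
(1 + x^2 + x^5) has coefficients 1,0,1 for degrees 0…2.
Finally multiplying by (1 + x + x^2 + x^3 + x^4), the product of all factors after the first has coefficients 1,1,2 for degrees 0…2.
[x^2] = 1·2 + 1·1 + 1·1 = 4.

4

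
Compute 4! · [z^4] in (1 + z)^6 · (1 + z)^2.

1680

The EGF product rule gives c_4 = Σ_{k_1+k_2=4} C(4; k_1,k_2) · ∏ g_i(k_i), where (1+z)^6 gives the falling factorial (6)_k; (1+z)^2 gives the falling factorial (2)_k.
g_1(k) for k = 0…4: 1, 6, 30, 120, 360.
g_2(k) for k = 0…4: 1, 2, 2, 0, 0.
c_4 = Σ_k C(4,k)·g_1(k)·g_2(4−k) = 6·30·2 + 4·120·2 + 1·360·1 = 360 + 960 + 360 = 1680.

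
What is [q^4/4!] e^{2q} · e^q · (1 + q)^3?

801

The EGF product rule gives c_4 = Σ_{k_1+k_2+k_3=4} C(4; k_1,k_2,k_3) · ∏ g_i(k_i), where e^{2q} gives (2)^k; e^q gives (1)^k; (1+q)^3 gives the falling factorial (3)_k.
g_1(k) for k = 0…4: 1, 2, 4, 8, 16.
g_2(k) for k = 0…4: 1, 1, 1, 1, 1.
g_3(k) for k = 0…4: 1, 3, 6, 6, 0.
First combine the last two factors: h(k) = Σ_j C(k,j)·g_2(j)·g_3(k−j) for k = 0…4: 1, 4, 13, 34, 73.
c_4 = Σ_k C(4,k)·g_1(k)·h(4−k) = 1·1·73 + 4·2·34 + 6·4·13 + 4·8·4 + 1·16·1 = 73 + 272 + 312 + 128 + 16 = 801.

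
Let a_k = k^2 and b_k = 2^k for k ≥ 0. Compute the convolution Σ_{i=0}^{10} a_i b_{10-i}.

Write out a_i and b_{10-i} for i = 0,…,10 and sum the products.
Σ = 0·1024 + 1·512 + 4·256 + 9·128 + 16·64 + 25·32 + 36·16 + 49·8 + 64·4 + 81·2 + 100·1 = 5998.

5998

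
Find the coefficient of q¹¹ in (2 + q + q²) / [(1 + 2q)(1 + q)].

The denominator gives the recurrence a_n = −3a_(n−1) − 2a_(n−2) for n ≥ 3; the numerator fixes a_0 = 2, a_1 = -5, a_2 = 12.
Iterating: 2, -5, 12, -26, 54, -110, 222, -446, 894, -1790, 3582, -7166, so a_11 = -7166.

-7166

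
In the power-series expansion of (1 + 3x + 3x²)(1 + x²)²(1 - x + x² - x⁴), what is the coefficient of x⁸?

(1 + 3x + 3x²) has coefficients 1,3,3 for degrees 0…2.
(1 + x²)² has coefficients 1,0,2,0,1,0,0,0,0 for degrees 0…8.
Finally multiplying by (1 - x + x² - x⁴), the product of all factors after the first has coefficients 1,-1,3,-2,2,-1,-1,0,-1 for degrees 0…8.
[x⁸] = 1·(-1) + 3·0 + 3·(-1) = -4.

-4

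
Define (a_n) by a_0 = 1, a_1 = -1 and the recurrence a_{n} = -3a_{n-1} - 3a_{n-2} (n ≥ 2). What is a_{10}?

243

The ordinary generating function has denominator 1 + 3x + 3x^2.
Iterating the recurrence: a_0,…,a_{10} = 1, -1, 0, 3, -9, 18, -27, 27, 0, -81, 243.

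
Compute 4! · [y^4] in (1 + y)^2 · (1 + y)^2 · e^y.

The EGF product rule gives c_4 = Σ_{k_1+k_2+k_3=4} C(4; k_1,k_2,k_3) · ∏ g_i(k_i), where (1+y)^2 gives the falling factorial (2)_k; (1+y)^2 gives the falling factorial (2)_k; e^y gives (1)^k.
g_1(k) for k = 0…4: 1, 2, 2, 0, 0.
g_2(k) for k = 0…4: 1, 2, 2, 0, 0.
g_3(k) for k = 0…4: 1, 1, 1, 1, 1.
First combine the last two factors: h(k) = Σ_j C(k,j)·g_2(j)·g_3(k−j) for k = 0…4: 1, 3, 7, 13, 21.
c_4 = Σ_k C(4,k)·g_1(k)·h(4−k) = 1·1·21 + 4·2·13 + 6·2·7 = 21 + 104 + 84 = 209.

209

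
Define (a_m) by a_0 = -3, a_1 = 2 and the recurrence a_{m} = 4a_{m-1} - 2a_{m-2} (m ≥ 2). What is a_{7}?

7184

The ordinary generating function has denominator 1 - 4x + 2x^2.
Iterating the recurrence: a_0,…,a_{7} = -3, 2, 14, 52, 180, 616, 2104, 7184.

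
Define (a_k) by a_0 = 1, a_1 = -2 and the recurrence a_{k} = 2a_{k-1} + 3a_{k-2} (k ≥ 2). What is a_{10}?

The ordinary generating function has denominator 1 - 2q - 3q^2.
Iterating the recurrence: a_0,…,a_{10} = 1, -2, -1, -8, -19, -62, -181, -548, -1639, -4922, -14761.

-14761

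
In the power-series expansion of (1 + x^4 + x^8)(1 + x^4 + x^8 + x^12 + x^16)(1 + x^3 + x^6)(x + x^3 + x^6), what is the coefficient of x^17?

9

(1 + x^4 + x^8) has coefficients 1,0,0,0,1,0,0,0,1 for degrees 0…8.
(1 + x^4 + x^8 + x^12 + x^16) has coefficients 1,0,0,0,1,0,0,0,1,0,0,0,1,0,0,0,1,0 for degrees 0…17.
Multiplying by (1 + x^3 + x^6) gives running coefficients 1,0,0,1,1,0,1,1,1,0,1,1,1,0,1,1,1,0 for degrees 0…17.
Finally multiplying by (x + x^3 + x^6), the product of all factors after the first has coefficients 0,1,0,1,1,1,2,2,1,3,2,2,2,3,2,2,2,3 for degrees 0…17.
[x^17] = 1·3 + 1·3 + 1·3 = 9.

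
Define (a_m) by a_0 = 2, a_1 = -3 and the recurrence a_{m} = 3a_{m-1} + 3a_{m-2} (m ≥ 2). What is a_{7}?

The ordinary generating function has denominator 1 - 3z - 3z^2.
Iterating the recurrence: a_0,…,a_{7} = 2, -3, -3, -18, -63, -243, -918, -3483.

-3483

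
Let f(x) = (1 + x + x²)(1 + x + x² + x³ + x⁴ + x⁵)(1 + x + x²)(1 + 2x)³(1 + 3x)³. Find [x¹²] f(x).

6947

(1 + x + x²) has coefficients 1,1,1 for degrees 0…2.
(1 + x + x² + x³ + x⁴ + x⁵) has coefficients 1,1,1,1,1,1,0,0,0,0,0,0,0 for degrees 0…12.
Multiplying by (1 + x + x²) gives running coefficients 1,2,3,3,3,3,2,1,0,0,0,0,0 for degrees 0…12.
Multiplying by (1 + 2x)³ gives running coefficients 1,8,27,53,73,81,80,73,54,28,8,0,0 for degrees 0…12.
Finally multiplying by (1 + 3x)³, the product of all factors after the first has coefficients 1,17,126,539,1495,2898,4211,4951,5058,4645,3689,2286,972 for degrees 0…12.
[x¹²] = 1·972 + 1·2286 + 1·3689 = 6947.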